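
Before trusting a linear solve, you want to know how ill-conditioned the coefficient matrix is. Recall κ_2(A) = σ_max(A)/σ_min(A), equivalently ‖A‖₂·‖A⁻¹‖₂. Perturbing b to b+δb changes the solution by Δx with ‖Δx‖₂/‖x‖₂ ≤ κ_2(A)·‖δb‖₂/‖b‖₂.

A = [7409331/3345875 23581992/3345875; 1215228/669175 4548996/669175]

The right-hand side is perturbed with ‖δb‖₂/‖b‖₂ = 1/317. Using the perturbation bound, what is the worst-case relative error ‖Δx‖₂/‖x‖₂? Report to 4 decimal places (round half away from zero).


AᵀA = [109176769521/13311390625 372090924072/13311390625; 372090924072/13311390625 1276390561104/13311390625]; tr = 2216907729/21298225, det = 108243216/21298225
solving λ² − 2216907729/21298225·λ + 108243216/21298225 = 0 gives λ = 2601/25, 41616/851929
κ_2(A) = √(λ_max/λ_min) = √((2601/25) / (41616/851929)) = 46.1500
worst-case relative error ≤ 46.1500 × 1/317 = 0.1456

0.1456


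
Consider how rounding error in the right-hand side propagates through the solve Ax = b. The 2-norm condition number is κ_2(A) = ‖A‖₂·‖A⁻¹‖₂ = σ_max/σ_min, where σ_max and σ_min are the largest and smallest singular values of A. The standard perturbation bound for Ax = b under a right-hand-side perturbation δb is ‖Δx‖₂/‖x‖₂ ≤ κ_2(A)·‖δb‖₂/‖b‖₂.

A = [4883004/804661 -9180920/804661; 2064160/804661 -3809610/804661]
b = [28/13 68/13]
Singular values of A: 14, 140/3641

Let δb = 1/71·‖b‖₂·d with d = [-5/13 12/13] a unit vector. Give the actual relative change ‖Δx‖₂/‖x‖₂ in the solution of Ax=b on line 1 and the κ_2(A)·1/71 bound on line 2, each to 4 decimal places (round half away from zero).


0.0199
5.1282

σ_max = 14, σ_min = 140/3641
κ = σ_max/σ_min = 14/(140/3641) = 364.1000
κ_2(A)·‖δb‖/‖b‖ = 5.1282
solve Ax = b  →  x = [91.9244 48.7025]
‖b‖ = 5.6569, ‖x‖ = 104.0290
re-solving with b+δb shifts x by Δx of norm 2.0721
realised ‖Δx‖/‖x‖ = 0.0199
so the bound overstates the realised error by a factor of ≈ 257.4586 (computed from the unrounded values)


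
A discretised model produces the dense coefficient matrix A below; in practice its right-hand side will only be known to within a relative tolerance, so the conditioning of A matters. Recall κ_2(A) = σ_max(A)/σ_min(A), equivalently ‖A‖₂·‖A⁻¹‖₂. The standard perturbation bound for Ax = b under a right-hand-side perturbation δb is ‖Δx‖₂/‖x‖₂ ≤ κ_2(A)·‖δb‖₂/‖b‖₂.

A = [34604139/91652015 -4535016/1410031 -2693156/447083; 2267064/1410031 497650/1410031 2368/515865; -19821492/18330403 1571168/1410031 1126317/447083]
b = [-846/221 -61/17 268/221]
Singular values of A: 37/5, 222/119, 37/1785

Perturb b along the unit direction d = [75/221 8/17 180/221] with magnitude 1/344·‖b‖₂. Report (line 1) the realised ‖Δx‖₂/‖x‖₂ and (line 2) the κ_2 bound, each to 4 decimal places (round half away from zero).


0.0078
1.0378

σ_max = 37/5, σ_min = 37/1785
κ_2(A) = (37/5) / (37/1785) = 357.0000
bound on ‖Δx‖/‖x‖: κ·ε = 357.0000·1/344 = 1.0378
solve Ax = b  →  x = [-20.3129 82.9538 -44.9285]
2-norm of b is 5.3852; of x, 96.5014
re-solving with b+δb shifts x by Δx of norm 0.7552
dividing the unrounded norms, ‖Δx‖/‖x‖ = 0.0078
realised/bound (from unrounded values) ≈ 0.0075


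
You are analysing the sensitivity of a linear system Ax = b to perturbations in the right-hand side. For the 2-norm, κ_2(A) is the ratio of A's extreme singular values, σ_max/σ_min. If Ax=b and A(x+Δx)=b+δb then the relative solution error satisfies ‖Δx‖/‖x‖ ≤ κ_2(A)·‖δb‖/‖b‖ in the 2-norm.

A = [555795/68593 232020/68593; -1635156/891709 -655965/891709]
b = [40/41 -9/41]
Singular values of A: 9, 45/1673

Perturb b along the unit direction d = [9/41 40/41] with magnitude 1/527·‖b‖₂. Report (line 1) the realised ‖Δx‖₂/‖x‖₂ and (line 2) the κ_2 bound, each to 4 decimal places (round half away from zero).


largest singular value 9, smallest 45/1673
condition number: 9 ÷ (45/1673) = 334.6000
bound on ‖Δx‖/‖x‖: κ·ε = 334.6000·1/527 = 0.6349
solve Ax = b  →  x = [0.1026 0.0427]
‖b‖ = 1.0000, ‖x‖ = 0.1111
with δb = [0.0004 0.0019], A·Δx = δb → ‖Δx‖ = 0.0705
realised ‖Δx‖/‖x‖ = 0.6349
realised/bound = 1 exactly: the bound is attained for this b and d

0.6349
0.6349


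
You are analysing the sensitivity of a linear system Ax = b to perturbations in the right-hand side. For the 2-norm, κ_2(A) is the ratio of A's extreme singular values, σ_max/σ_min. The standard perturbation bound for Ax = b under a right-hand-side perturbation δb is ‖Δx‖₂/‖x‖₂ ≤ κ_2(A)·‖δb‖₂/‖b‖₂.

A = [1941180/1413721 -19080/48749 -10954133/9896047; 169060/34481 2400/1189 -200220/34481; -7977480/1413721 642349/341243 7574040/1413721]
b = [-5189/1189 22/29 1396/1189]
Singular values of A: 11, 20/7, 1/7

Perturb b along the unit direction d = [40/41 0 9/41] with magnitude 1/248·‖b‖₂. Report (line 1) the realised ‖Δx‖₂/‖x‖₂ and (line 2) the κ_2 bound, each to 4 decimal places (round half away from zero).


0.0046
0.3105

from the listed singular values, σ₁ = 11, σ_n = 1/7
κ_2(A) = 11 / (1/7) = 77.0000
κ_2(A)·‖δb‖/‖b‖ = 0.3105
solve Ax = b  →  x = [-19.9553 -5.4634 -18.8795]
‖b‖ = 4.5826, ‖x‖ = 28.0089
Δx = A⁻¹·δb where δb = 1/248·4.5826·d; ‖Δx‖ = 0.1293
realised ‖Δx‖/‖x‖ = 0.0046
so the bound overstates the realised error by a factor of ≈ 67.2325 (computed from the unrounded values)


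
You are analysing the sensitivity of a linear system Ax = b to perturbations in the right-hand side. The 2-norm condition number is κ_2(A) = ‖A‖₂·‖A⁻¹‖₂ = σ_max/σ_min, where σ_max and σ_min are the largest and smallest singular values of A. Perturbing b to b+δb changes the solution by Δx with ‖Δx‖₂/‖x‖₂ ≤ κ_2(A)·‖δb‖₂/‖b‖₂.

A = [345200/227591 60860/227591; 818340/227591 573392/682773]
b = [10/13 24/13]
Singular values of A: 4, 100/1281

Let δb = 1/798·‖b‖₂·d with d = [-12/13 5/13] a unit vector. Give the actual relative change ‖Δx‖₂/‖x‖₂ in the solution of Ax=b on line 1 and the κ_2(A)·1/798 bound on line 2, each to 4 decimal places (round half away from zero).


largest singular value 4, smallest 100/1281
κ = σ_max/σ_min = 4/(100/1281) = 51.2400
worst-case relative error ≤ 51.2400 × 1/798 = 0.0642
solve Ax = b  →  x = [0.4878 0.1098]
‖b‖ = 2.0000, ‖x‖ = 0.5000
Δx = A⁻¹·δb where δb = 1/798·2.0000·d; ‖Δx‖ = 0.0321
realised ‖Δx‖/‖x‖ = 0.0642
so the bound is sharp here: realised error equals the bound

0.0642
0.0642


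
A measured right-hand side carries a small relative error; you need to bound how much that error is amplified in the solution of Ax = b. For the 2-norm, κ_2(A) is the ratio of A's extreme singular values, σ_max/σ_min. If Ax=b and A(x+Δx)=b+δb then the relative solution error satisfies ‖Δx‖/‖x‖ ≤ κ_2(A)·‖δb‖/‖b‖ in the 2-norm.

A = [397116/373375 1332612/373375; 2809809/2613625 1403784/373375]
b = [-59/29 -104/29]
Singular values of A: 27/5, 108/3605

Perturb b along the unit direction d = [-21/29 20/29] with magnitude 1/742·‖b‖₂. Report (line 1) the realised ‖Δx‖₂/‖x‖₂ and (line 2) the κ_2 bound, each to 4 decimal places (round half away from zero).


largest singular value 27/5, smallest 108/3605
κ = σ_max/σ_min = (27/5)/(108/3605) = 180.2500
bound on ‖Δx‖/‖x‖: κ·ε = 180.2500·1/742 = 0.2429
solve Ax = b  →  x = [31.8370 -10.0574]
2-norm of b is 4.1231; of x, 33.3878
δb = ε·‖b‖·d = [-0.0040 0.0038]; solving A·Δx = δb gives ‖Δx‖ = 0.1855
realised ‖Δx‖/‖x‖ = 0.0056
so the bound overstates the realised error by a factor of ≈ 43.7278 (computed from the unrounded values)

0.0056
0.2429


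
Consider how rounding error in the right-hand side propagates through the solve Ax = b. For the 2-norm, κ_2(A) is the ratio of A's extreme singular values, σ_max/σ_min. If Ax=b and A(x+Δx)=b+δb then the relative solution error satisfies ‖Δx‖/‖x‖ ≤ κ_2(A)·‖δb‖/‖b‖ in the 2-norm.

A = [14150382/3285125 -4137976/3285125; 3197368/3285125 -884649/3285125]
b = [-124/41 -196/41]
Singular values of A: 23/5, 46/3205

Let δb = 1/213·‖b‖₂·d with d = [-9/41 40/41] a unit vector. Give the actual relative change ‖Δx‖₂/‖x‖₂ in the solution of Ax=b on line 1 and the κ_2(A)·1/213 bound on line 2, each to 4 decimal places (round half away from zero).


from the listed singular values, σ₁ = 23/5, σ_n = 46/3205
κ = σ_max/σ_min = (23/5)/(46/3205) = 320.5000
κ_2(A)·‖δb‖/‖b‖ = 1.5047
solve Ax = b  →  x = [-78.8696 -267.3043]
‖b‖₂ = 5.6569 and ‖x‖₂ = 278.6970
Δx = A⁻¹·δb where δb = 1/213·5.6569·d; ‖Δx‖ = 1.8504
dividing the unrounded norms, ‖Δx‖/‖x‖ = 0.0066
realised/bound (from unrounded values) ≈ 0.0044

0.0066
1.5047


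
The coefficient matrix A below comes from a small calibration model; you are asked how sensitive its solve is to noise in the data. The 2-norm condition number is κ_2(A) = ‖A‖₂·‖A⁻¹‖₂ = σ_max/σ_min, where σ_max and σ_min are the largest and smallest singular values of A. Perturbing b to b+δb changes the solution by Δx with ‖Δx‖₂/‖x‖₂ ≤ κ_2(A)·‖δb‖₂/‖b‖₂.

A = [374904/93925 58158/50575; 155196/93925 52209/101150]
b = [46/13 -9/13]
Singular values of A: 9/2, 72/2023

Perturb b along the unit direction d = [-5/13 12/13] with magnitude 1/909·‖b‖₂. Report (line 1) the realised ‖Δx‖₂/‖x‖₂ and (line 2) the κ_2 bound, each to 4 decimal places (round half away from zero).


σ_max = 9/2, σ_min = 72/2023
condition number: (9/2) ÷ (72/2023) = 126.4375
perturbation bound = 126.4375·1/909 = 0.1391
solve Ax = b  →  x = [16.3744 -53.7600]
‖b‖₂ = 3.6056 and ‖x‖₂ = 56.1984
re-solving with b+δb shifts x by Δx of norm 0.1114
dividing the unrounded norms, ‖Δx‖/‖x‖ = 0.0020
tightness: 0.0020 against a bound of 0.1391 (unrounded ratio ≈ 0.0143)

0.0020
0.1391


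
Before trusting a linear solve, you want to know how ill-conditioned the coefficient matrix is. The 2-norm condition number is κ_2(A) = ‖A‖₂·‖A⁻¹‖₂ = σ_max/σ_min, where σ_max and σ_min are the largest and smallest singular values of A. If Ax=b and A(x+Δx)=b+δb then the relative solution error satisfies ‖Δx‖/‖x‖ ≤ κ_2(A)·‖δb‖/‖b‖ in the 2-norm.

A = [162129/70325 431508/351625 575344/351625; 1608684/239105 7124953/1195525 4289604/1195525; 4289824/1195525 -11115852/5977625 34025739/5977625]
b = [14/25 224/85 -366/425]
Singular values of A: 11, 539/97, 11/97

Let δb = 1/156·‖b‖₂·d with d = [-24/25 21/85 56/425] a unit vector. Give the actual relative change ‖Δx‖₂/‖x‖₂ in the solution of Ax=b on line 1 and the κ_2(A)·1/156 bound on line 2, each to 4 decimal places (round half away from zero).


0.3965
0.6218

from the listed singular values, σ₁ = 11, σ_n = 11/97
κ_2(A) = 11 / (11/97) = 97.0000
perturbation bound = 97.0000·1/156 = 0.6218
solve Ax = b  →  x = [0.1317 0.3632 -0.1156]
2-norm of b is 2.8284; of x, 0.4032
δb = ε·‖b‖·d = [-0.0174 0.0045 0.0024]; solving A·Δx = δb gives ‖Δx‖ = 0.1599
relative error = 0.3965
so the bound overstates the realised error by a factor of ≈ 1.5682 (computed from the unrounded values)


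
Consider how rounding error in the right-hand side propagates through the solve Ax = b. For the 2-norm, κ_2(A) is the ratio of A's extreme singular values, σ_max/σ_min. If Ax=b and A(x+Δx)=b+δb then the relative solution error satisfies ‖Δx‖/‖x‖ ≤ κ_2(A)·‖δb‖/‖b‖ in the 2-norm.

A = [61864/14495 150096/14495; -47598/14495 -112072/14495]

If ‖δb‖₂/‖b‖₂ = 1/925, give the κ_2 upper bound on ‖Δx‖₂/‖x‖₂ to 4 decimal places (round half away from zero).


form AᵀA = [243708964/8404201 584797680/8404201; 584797680/8404201 1403557696/8404201] with trace 9747140/49729 and determinant 50176/49729
char-poly roots: 196 and 256/49729
κ_2(A) = √(λ_max/λ_min) = √(196 / (256/49729)) = 195.1250
κ_2(A)·‖δb‖/‖b‖ = 0.2109

0.2109


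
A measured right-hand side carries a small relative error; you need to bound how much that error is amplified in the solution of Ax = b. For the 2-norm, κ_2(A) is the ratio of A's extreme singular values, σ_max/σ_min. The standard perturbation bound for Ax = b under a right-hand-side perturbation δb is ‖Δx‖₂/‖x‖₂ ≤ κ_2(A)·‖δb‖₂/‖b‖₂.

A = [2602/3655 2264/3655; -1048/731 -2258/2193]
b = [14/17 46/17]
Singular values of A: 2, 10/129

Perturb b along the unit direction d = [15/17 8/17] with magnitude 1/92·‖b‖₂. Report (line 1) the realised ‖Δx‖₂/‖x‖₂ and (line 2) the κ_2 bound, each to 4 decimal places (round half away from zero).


0.0154
0.2804

σ_max = 2, σ_min = 10/129
κ = σ_max/σ_min = 2/(10/129) = 25.8000
perturbation bound = 25.8000·1/92 = 0.2804
solve Ax = b  →  x = [-16.2800 20.0400]
‖b‖₂ = 2.8284 and ‖x‖₂ = 25.8194
Δx = A⁻¹·δb where δb = 1/92·2.8284·d; ‖Δx‖ = 0.3966
realised ‖Δx‖/‖x‖ = 0.0154
so the bound overstates the realised error by a factor of ≈ 18.2571 (computed from the unrounded values)


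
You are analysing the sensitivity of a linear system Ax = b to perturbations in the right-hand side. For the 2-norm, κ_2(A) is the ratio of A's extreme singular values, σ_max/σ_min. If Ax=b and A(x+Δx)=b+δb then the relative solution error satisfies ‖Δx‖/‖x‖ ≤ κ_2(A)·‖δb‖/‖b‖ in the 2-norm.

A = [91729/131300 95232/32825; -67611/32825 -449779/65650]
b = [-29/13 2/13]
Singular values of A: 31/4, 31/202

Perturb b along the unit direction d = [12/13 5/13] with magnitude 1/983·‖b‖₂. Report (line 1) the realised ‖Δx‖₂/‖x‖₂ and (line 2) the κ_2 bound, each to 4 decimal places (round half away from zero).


σ_max = 31/4, σ_min = 31/202
κ = σ_max/σ_min = (31/4)/(31/202) = 50.5000
κ_2(A)·‖δb‖/‖b‖ = 0.0514
solve Ax = b  →  x = [12.4748 -3.7729]
‖b‖₂ = 2.2361 and ‖x‖₂ = 13.0329
with δb = [0.0021 0.0009], A·Δx = δb → ‖Δx‖ = 0.0148
dividing the unrounded norms, ‖Δx‖/‖x‖ = 0.0011
tightness: 0.0011 against a bound of 0.0514 (unrounded ratio ≈ 0.0221)

0.0011
0.0514


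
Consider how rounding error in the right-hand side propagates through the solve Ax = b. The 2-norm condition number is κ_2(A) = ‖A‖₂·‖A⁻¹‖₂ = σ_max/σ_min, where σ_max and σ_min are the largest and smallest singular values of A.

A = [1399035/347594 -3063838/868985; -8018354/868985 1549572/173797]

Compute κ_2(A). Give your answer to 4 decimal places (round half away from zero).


AᵀA = [1811292761881/17873016100 -86202515637/893650805; -86202515637/893650805 410748153076/4468254025]; tr = 821470957/4250420, det = 1493204164/132825625
char-poly roots: 19321/100 and 309136/5313025
κ_2(A) = √(λ_max/λ_min) = √((19321/100) / (309136/5313025)) = 57.6250

57.6250


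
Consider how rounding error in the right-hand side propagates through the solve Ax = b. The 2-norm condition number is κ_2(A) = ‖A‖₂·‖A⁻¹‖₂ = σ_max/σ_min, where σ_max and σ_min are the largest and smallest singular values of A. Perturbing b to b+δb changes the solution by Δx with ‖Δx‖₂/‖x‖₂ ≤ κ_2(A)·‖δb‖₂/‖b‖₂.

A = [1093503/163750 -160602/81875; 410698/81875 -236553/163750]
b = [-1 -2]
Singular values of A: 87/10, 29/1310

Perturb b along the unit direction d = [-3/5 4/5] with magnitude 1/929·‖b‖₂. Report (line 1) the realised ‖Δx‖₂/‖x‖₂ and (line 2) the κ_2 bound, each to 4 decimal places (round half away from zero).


0.0024
0.4230

largest singular value 87/10, smallest 29/1310
condition number: (87/10) ÷ (29/1310) = 393.0000
perturbation bound = 393.0000·1/929 = 0.4230
solve Ax = b  →  x = [-12.8690 -43.3011]
2-norm of b is 2.2361; of x, 45.1730
Δx = A⁻¹·δb where δb = 1/929·2.2361·d; ‖Δx‖ = 0.1087
realised ‖Δx‖/‖x‖ = 0.0024
tightness: 0.0024 against a bound of 0.4230 (unrounded ratio ≈ 0.0057)


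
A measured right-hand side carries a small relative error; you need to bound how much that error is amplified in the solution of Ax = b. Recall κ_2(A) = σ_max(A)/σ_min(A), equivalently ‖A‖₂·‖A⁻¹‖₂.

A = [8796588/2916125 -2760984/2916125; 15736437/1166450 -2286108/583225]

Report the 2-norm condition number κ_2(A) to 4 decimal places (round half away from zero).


M = AᵀA = [3866987553921/20235062500 -281961433782/5058765625; -281961433782/5058765625 82260724176/5058765625]. tr(M)=6713648721/32376100, det(M)=291600/323761
eigenvalues of AᵀA: λ = (tr ± √(tr²−4·det))/2 = 5184/25, 5625/1295044
κ_2(A) = √(λ_max/λ_min) = √((5184/25) / (5625/1295044)) = 218.4960

218.4960


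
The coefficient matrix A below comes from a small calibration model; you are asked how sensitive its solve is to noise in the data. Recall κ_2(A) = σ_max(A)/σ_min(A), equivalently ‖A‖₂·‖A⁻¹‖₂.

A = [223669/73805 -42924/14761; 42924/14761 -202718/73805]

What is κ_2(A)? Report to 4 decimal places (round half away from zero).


254.5000

AᵀA = [114256321/6477025 -21762468/1295405; -21762468/1295405 103634164/6477025]; tr = 43578097/1295405, det = 2829124/161925625
char-poly roots: 841/25 and 3364/6477025
κ_2(A) = √(λ_max/λ_min) = √((841/25) / (3364/6477025)) = 254.5000


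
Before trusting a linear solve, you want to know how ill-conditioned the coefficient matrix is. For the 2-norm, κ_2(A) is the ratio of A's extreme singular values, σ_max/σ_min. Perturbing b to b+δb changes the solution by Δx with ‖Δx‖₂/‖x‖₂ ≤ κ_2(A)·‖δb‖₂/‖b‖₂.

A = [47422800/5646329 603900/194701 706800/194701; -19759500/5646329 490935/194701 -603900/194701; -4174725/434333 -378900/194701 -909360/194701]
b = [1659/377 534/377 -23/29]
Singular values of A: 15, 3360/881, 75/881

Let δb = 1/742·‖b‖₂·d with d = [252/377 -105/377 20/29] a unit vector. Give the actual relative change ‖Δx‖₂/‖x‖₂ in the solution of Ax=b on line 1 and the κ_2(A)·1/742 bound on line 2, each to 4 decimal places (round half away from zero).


0.0032
0.2375

σ_max = 15, σ_min = 75/881
condition number: 15 ÷ (75/881) = 176.2000
worst-case relative error ≤ 176.2000 × 1/742 = 0.2375
solve Ax = b  →  x = [-10.8792 8.7351 18.9192]
‖b‖₂ = 4.6904 and ‖x‖₂ = 23.5073
re-solving with b+δb shifts x by Δx of norm 0.0743
relative error = 0.0032
tightness: 0.0032 against a bound of 0.2375 (unrounded ratio ≈ 0.0133)


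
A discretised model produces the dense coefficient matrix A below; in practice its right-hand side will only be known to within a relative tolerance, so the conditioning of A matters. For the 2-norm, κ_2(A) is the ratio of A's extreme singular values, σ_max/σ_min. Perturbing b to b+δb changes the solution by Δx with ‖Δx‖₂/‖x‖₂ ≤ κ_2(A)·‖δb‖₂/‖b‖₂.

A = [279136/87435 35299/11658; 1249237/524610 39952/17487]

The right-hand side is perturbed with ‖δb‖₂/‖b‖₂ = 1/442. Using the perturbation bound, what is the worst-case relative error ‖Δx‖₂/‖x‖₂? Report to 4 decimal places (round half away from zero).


M = AᵀA = [174624068641/11008626084 13858851160/917385507; 13858851160/917385507 17598823825/1223180676]. tr(M)=197986613/6544962, det(M)=366025/52359696
λ_max, λ_min = (197986613/6544962 ± √9799375279338436/10709131895361)/2 = 121/4, 3025/13089924
κ_2(A) = √(λ_max/λ_min) = √((121/4) / (3025/13089924)) = 361.8000
perturbation bound = 361.8000·1/442 = 0.8186

0.8186


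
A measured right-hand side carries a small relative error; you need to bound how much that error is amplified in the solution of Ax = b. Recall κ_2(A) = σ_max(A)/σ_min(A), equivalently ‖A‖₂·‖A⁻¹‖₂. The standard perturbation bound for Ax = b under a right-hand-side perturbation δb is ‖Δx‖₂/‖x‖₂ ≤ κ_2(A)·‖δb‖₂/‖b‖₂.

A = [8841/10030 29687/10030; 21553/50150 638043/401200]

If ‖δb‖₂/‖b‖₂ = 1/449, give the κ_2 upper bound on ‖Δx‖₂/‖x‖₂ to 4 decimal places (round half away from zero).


0.2102

AᵀA = [4184453/4351250 229219011/69620000; 229219011/69620000 6287915641/556960000]; tr = 10917641/891136, det = 60025/3564544
λ_max, λ_min = (10917641/891136 ± √119141394566481/794123370496)/2 = 49/4, 1225/891136
κ_2(A) = √(λ_max/λ_min) = √((49/4) / (1225/891136)) = 94.4000
perturbation bound = 94.4000·1/449 = 0.2102


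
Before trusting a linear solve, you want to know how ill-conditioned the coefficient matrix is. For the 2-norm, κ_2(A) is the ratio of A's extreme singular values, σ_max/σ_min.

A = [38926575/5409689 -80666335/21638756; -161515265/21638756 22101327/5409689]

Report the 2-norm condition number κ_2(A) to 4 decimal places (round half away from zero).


form AᵀA = [59847363481225/556760714896 -1994579615520/34797544681; -1994579615520/34797544681 17030387734729/556760714896] with trace 133006489993/963253832 and determinant 76245015625/30824122624
eigenvalues of AᵀA: λ = (tr ± √(tr²−4·det))/2 = 2209/16, 34515625/1926507664
κ = σ_max/σ_min = (47/4)/(5875/43892) = 87.7840

87.7840


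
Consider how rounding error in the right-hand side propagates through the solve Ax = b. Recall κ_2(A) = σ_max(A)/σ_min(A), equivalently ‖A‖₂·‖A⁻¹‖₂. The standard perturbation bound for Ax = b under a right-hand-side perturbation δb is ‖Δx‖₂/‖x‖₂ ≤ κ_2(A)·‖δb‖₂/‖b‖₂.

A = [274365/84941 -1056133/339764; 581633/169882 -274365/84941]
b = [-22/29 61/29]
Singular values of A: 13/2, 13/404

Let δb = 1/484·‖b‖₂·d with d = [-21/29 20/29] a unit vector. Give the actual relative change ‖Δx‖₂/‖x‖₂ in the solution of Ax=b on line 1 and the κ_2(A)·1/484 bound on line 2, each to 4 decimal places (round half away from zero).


0.0023
0.4174

largest singular value 13/2, smallest 13/404
condition number: (13/2) ÷ (13/404) = 202.0000
κ_2(A)·‖δb‖/‖b‖ = 0.4174
solve Ax = b  →  x = [42.9761 44.9019]
‖b‖₂ = 2.2361 and ‖x‖₂ = 62.1540
with δb = [-0.0033 0.0032], A·Δx = δb → ‖Δx‖ = 0.1436
dividing the unrounded norms, ‖Δx‖/‖x‖ = 0.0023
so the bound overstates the realised error by a factor of ≈ 180.6748 (computed from the unrounded values)


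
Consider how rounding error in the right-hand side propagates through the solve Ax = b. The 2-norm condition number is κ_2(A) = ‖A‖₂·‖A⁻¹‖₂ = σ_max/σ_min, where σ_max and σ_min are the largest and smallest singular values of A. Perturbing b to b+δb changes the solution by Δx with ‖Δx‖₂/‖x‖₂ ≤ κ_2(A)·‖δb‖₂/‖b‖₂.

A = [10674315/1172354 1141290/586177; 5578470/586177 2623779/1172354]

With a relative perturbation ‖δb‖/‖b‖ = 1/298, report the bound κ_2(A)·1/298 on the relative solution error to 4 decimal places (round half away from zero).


0.3309

M = AᵀA = [283493829825/1634261476 15944804640/408565369; 15944804640/408565369 14380960401/1634261476]. tr(M)=88600473/486098, det(M)=13286025/3888784
char-poly roots: 729/4 and 18225/972196
κ = σ_max/σ_min = (27/2)/(135/986) = 98.6000
κ_2(A)·‖δb‖/‖b‖ = 0.3309


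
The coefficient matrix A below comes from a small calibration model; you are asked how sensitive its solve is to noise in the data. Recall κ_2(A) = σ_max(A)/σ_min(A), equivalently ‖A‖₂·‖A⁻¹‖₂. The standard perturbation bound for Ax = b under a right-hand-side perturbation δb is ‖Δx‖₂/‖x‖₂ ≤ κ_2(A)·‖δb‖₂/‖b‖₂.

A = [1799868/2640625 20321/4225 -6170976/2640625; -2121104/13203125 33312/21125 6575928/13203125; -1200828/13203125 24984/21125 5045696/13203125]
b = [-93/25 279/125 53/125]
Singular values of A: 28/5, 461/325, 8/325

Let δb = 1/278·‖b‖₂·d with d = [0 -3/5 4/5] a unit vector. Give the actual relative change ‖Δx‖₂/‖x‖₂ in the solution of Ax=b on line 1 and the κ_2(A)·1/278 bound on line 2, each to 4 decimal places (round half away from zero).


0.0157
0.8183

largest singular value 28/5, smallest 8/325
κ = σ_max/σ_min = (28/5)/(8/325) = 227.5000
perturbation bound = 227.5000·1/278 = 0.8183
solve Ax = b  →  x = [-39.6043 0.3189 -9.3030]
2-norm of b is 4.3589; of x, 40.6835
Δx = A⁻¹·δb where δb = 1/278·4.3589·d; ‖Δx‖ = 0.6370
realised ‖Δx‖/‖x‖ = 0.0157
realised/bound (from unrounded values) ≈ 0.0191


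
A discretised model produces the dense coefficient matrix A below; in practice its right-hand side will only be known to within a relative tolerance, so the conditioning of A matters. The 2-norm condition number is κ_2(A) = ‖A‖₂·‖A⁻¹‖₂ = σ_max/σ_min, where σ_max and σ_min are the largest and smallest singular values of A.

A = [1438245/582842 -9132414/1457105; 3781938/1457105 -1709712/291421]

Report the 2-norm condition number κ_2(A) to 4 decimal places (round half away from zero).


M = AᵀA = [129519544761/10098240100 -15497442531/504912005; -15497442531/504912005 186062857956/2524560025]. tr(M)=1034048493/11950580, det(M)=1196883216/373455625
char-poly roots: 8649/100 and 553536/14938225
so κ_2 = √((8649/100) / (553536/14938225)) = 48.3125

48.3125


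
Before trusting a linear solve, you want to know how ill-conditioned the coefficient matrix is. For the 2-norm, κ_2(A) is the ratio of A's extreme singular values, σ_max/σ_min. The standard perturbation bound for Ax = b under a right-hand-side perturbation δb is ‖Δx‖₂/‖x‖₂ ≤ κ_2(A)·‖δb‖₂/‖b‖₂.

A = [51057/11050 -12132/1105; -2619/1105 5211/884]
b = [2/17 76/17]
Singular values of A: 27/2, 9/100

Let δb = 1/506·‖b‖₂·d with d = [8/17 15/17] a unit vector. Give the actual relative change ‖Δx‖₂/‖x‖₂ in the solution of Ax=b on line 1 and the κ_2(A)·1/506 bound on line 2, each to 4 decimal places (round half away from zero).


0.0022
0.2964

largest singular value 27/2, smallest 9/100
condition number: (27/2) ÷ (9/100) = 150.0000
bound on ‖Δx‖/‖x‖: κ·ε = 150.0000·1/506 = 0.2964
solve Ax = b  →  x = [40.9687 17.2308]
‖b‖ = 4.4721, ‖x‖ = 44.4447
re-solving with b+δb shifts x by Δx of norm 0.0982
relative error = 0.0022
so the bound overstates the realised error by a factor of ≈ 134.1648 (computed from the unrounded values)


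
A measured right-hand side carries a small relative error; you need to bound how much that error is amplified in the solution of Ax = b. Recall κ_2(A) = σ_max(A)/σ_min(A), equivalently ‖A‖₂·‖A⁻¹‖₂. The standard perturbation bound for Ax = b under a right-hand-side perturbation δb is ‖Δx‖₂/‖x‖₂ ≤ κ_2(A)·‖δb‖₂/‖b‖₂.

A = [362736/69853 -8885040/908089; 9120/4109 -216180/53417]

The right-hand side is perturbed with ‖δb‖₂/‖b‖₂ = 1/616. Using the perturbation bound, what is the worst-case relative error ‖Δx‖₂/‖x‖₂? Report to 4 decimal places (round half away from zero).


form AᵀA = [155614807296/4879441609 -291746551680/4879441609; -291746551680/4879441609 547041430800/4879441609] with trace 2431336464/16883881 and determinant 8294400/16883881
solving λ² − 2431336464/16883881·λ + 8294400/16883881 = 0 gives λ = 144, 57600/16883881
so κ_2 = √(144 / (57600/16883881)) = 205.4500
perturbation bound = 205.4500·1/616 = 0.3335

0.3335


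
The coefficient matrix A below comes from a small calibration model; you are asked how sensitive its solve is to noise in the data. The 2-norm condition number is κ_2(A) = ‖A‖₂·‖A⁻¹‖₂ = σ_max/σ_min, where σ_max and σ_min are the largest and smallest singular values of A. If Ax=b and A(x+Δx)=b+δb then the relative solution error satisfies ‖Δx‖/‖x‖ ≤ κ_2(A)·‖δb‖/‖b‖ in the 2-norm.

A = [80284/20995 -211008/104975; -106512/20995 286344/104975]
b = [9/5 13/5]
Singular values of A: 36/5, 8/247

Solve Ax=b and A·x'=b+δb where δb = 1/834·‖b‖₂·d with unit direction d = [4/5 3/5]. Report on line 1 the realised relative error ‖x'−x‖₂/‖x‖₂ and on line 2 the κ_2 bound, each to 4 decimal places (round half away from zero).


largest singular value 36/5, smallest 8/247
κ = σ_max/σ_min = (36/5)/(8/247) = 222.3000
perturbation bound = 222.3000·1/834 = 0.2665
solve Ax = b  →  x = [43.4657 81.7933]
2-norm of b is 3.1623; of x, 92.6251
δb = ε·‖b‖·d = [0.0030 0.0023]; solving A·Δx = δb gives ‖Δx‖ = 0.1171
realised ‖Δx‖/‖x‖ = 0.0013
so the bound overstates the realised error by a factor of ≈ 210.8925 (computed from the unrounded values)

0.0013
0.2665


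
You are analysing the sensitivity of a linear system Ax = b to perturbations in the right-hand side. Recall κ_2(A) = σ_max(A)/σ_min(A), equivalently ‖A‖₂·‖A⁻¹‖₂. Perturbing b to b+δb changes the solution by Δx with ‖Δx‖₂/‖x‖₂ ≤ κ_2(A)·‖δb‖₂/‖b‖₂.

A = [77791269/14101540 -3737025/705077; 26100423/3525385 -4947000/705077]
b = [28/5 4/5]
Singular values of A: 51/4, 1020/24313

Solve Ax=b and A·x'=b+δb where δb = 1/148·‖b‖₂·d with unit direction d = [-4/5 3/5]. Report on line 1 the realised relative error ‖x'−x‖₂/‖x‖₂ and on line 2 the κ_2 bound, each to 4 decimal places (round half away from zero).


σ_max = 51/4, σ_min = 1020/24313
κ_2(A) = (51/4) / (1020/24313) = 303.9125
bound on ‖Δx‖/‖x‖: κ·ε = 303.9125·1/148 = 2.0535
solve Ax = b  →  x = [-65.5281 -69.2594]
2-norm of b is 5.6569; of x, 95.3456
with δb = [-0.0306 0.0229], A·Δx = δb → ‖Δx‖ = 0.9111
realised ‖Δx‖/‖x‖ = 0.0096
tightness: 0.0096 against a bound of 2.0535 (unrounded ratio ≈ 0.0047)

0.0096
2.0535


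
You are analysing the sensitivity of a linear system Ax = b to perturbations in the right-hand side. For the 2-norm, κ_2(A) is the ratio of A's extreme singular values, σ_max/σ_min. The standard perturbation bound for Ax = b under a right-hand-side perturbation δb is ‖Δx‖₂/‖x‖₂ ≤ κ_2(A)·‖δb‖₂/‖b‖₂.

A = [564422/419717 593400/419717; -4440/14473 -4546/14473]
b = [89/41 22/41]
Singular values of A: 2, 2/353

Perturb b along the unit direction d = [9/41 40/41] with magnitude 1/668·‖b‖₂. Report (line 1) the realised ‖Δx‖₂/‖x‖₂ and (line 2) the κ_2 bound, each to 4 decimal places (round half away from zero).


0.0033
0.5284

from the listed singular values, σ₁ = 2, σ_n = 2/353
κ = σ_max/σ_min = 2/(2/353) = 353.0000
bound on ‖Δx‖/‖x‖: κ·ε = 353.0000·1/668 = 0.5284
solve Ax = b  →  x = [-127.1207 122.4483]
2-norm of b is 2.2361; of x, 176.5028
re-solving with b+δb shifts x by Δx of norm 0.5908
dividing the unrounded norms, ‖Δx‖/‖x‖ = 0.0033
realised/bound (from unrounded values) ≈ 0.0063


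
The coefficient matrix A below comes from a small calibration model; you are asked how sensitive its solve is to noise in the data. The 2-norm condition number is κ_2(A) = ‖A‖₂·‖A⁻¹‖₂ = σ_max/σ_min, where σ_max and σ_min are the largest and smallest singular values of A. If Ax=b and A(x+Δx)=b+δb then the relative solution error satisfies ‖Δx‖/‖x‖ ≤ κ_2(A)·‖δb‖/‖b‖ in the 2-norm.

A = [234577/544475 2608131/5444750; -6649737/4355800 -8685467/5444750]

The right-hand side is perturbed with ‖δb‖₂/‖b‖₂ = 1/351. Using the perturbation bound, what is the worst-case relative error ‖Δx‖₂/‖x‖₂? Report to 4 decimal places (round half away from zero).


M = AᵀA = [76385103649/30356789824 100240850619/37945987280; 100240850619/37945987280 65791747457/23716242050]. tr(M)=4774035089/902401600, det(M)=279841/144384256
char-poly roots: 529/100 and 13225/36096064
κ_2(A) = √(λ_max/λ_min) = √((529/100) / (13225/36096064)) = 120.1600
κ_2(A)·‖δb‖/‖b‖ = 0.3423

0.3423


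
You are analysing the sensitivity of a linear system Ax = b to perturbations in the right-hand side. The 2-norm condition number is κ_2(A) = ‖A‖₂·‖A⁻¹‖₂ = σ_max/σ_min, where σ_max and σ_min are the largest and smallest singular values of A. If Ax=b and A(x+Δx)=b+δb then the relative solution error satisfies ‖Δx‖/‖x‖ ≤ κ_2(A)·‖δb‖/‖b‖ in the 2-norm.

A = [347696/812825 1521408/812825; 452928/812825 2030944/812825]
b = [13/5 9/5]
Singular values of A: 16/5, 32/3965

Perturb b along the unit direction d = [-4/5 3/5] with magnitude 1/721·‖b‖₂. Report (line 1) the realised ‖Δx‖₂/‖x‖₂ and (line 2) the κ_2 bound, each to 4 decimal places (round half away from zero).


0.0044
0.5499

from the listed singular values, σ₁ = 16/5, σ_n = 32/3965
κ = σ_max/σ_min = (16/5)/(32/3965) = 396.5000
perturbation bound = 396.5000·1/721 = 0.5499
solve Ax = b  →  x = [121.0899 -26.2843]
2-norm of b is 3.1623; of x, 123.9098
Δx = A⁻¹·δb where δb = 1/721·3.1623·d; ‖Δx‖ = 0.5434
realised ‖Δx‖/‖x‖ = 0.0044
tightness: 0.0044 against a bound of 0.5499 (unrounded ratio ≈ 0.0080)


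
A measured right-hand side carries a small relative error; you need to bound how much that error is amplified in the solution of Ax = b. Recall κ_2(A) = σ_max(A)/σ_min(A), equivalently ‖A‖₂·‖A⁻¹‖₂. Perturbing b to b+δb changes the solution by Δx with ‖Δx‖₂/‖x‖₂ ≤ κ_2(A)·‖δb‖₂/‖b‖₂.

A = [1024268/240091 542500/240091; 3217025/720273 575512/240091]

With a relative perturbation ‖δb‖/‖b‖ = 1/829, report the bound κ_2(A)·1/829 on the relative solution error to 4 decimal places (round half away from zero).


AᵀA = [23533144201/616876569 4183629800/205625523; 4183629800/205625523 743781584/68541841]; tr = 104592313/2134521, det = 38416/2134521
char-poly roots: 49 and 784/2134521
σ_max=√49=7, σ_min=√(784/2134521)=(28/1461) → κ = 365.2500
perturbation bound = 365.2500·1/829 = 0.4406

0.4406


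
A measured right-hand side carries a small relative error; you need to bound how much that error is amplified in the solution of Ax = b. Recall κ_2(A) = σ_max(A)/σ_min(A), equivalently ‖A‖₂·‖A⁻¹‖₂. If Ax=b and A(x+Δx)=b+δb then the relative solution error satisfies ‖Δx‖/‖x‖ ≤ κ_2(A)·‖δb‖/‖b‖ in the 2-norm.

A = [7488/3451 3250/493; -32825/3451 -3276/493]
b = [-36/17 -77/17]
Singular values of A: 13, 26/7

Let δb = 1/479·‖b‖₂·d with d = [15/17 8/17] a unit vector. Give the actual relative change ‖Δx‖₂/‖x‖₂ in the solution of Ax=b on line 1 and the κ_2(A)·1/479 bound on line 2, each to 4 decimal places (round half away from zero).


0.0026
0.0073

σ_max = 13, σ_min = 26/7
condition number: 13 ÷ (26/7) = 3.5000
worst-case relative error ≤ 3.5000 × 1/479 = 0.0073
solve Ax = b  →  x = [0.9098 -0.6207]
‖b‖₂ = 5.0000 and ‖x‖₂ = 1.1014
Δx = A⁻¹·δb where δb = 1/479·5.0000·d; ‖Δx‖ = 0.0028
relative error = 0.0026
tightness: 0.0026 against a bound of 0.0073 (unrounded ratio ≈ 0.3492)


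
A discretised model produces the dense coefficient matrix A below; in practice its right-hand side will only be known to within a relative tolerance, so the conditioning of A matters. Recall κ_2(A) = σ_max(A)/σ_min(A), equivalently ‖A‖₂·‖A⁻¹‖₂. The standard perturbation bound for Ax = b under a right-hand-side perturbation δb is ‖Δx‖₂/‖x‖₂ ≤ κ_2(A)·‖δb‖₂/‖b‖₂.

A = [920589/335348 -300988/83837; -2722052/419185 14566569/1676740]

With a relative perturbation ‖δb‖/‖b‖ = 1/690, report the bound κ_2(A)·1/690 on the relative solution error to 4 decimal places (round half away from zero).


0.3739

form AᵀA = [826864947481/16635840400 -68902535988/1039740025; -68902535988/1039740025 1469955283369/16635840400] with trace 45936404617/332716808 and determinant 3049800625/10646937856
λ_max, λ_min = (45936404617/332716808 ± √32969162955400244001/1729694911339201)/2 = 2209/16, 1380625/665433616
κ_2(A) = √(λ_max/λ_min) = √((2209/16) / (1380625/665433616)) = 257.9600
perturbation bound = 257.9600·1/690 = 0.3739


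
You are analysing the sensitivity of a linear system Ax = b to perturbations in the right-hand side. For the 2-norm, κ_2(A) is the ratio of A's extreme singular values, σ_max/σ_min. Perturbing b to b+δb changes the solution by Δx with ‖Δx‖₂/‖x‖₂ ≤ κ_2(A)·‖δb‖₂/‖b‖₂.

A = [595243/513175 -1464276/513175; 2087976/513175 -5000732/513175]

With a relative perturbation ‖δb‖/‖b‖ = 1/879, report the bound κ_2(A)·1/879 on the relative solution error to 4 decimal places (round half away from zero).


M = AᵀA = [7542332809/421357729 -18100813500/421357729; -18100813500/421357729 43442279584/421357729]. tr(M)=301684097/2493241, det(M)=234256/2493241
solving λ² − 301684097/2493241·λ + 234256/2493241 = 0 gives λ = 121, 1936/2493241
σ_max=√121=11, σ_min=√(1936/2493241)=(44/1579) → κ = 394.7500
bound on ‖Δx‖/‖x‖: κ·ε = 394.7500·1/879 = 0.4491

0.4491


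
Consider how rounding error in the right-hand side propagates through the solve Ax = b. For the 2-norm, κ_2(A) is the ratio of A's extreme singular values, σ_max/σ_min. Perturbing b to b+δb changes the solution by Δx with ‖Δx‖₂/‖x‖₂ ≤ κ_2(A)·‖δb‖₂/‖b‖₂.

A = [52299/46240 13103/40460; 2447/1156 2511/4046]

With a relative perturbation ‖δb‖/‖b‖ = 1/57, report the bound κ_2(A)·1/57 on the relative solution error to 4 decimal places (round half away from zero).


M = AᵀA = [42614809/7398400 10875573/6473600; 10875573/6473600 2775781/5664400]. tr(M)=90631025/14500864, det(M)=15625/58003456
char-poly roots: 25/4 and 625/14500864
so κ_2 = √((25/4) / (625/14500864)) = 380.8000
bound on ‖Δx‖/‖x‖: κ·ε = 380.8000·1/57 = 6.6807

6.6807


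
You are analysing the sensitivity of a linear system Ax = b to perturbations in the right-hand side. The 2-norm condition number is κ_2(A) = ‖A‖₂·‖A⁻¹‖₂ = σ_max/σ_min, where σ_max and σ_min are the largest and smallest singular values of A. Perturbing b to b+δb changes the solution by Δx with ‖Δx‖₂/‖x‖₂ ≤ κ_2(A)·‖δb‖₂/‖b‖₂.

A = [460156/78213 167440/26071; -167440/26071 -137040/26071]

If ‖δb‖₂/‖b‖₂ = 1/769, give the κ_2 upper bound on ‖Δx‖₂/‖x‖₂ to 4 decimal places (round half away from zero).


0.0181

AᵀA = [551806096/7273809 173467840/2424603; 173467840/2424603 55667200/808201]; tr = 1251856/8649, det = 102400/961
char-poly roots: 144 and 6400/8649
so κ_2 = √(144 / (6400/8649)) = 13.9500
κ_2(A)·‖δb‖/‖b‖ = 0.0181


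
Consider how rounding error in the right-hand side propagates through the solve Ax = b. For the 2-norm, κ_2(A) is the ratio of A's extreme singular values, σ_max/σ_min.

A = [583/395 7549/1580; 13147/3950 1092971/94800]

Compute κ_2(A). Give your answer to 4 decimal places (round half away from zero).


form AᵀA = [206832509/15602500 17009929937/374460000; 17009929937/374460000 1399740250441/8987040000] with trace 2430201241/14379264 and determinant 17850625/14379264
solving λ² − 2430201241/14379264·λ + 17850625/14379264 = 0 gives λ = 169, 105625/14379264
κ_2(A) = √(λ_max/λ_min) = √(169 / (105625/14379264)) = 151.6800

151.6800


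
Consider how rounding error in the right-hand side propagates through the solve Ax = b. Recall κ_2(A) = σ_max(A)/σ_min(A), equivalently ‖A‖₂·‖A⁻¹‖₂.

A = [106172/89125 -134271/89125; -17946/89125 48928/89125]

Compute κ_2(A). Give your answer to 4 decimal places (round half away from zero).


AᵀA = [18551284/12709225 -24214212/12709225; -24214212/12709225 32676241/12709225]; tr = 2049101/508369, det = 62500/508369
λ_max, λ_min = (2049101/508369 ± √4071722658201/258439040161)/2 = 4, 15625/508369
κ = σ_max/σ_min = 2/(125/713) = 11.4080

11.4080
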